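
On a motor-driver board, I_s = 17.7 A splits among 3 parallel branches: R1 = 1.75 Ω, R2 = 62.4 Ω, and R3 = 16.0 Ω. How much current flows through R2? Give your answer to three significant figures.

I ≈ 0.436 A

Total conductance ΣG = 1/1.75 + 1/62.4 + 1/16.0 = 0.6500 (units of 1/Ω).
R2 takes the fraction G_k/ΣG = 0.01603/0.6500 = 0.02466, so I = 17.7 × 0.02466 = 0.4364 A.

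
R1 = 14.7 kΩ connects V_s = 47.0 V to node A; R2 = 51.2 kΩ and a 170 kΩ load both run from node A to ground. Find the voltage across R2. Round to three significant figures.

V_out ≈ 34.2 V

The load sits in parallel with R2, giving an effective lower resistance R2' = R2·R_L/(R2+R_L) = 39.35 kΩ.
Then V_out = V_s · R2'/(R1 + R2') = 47.0 × 39.35/54.05 = 34.22 V.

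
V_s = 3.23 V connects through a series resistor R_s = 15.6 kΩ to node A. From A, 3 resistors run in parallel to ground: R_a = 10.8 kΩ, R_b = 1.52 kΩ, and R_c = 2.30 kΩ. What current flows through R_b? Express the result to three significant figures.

Parallel bank: R_p = 1/(1/10.8 + 1/1.52 + 1/2.30) = 0.8437 kΩ.
V_A = 3.23 × 0.8437/16.44 = 0.1657 V.
Branch current I = V_A/R_b = 0.1657/1.52 = 0.1090 mA.

I ≈ 0.109 mA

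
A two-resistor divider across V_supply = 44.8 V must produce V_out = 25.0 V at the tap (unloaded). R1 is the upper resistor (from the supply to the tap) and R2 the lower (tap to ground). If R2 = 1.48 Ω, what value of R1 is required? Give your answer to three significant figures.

R1 ≈ 1.17 Ω

The divider ratio is R2/(R1+R2) = 25.0/44.8 = 0.5580.
Rearranging, R1 = R2·(1−k)/k = 1.48 × 0.7920 = 1.172 Ω.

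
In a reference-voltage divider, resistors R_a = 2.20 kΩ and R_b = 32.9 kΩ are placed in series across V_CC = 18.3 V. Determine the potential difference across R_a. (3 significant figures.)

Total series resistance ΣR = 2.20 + 32.9 = 35.10 kΩ.
By the voltage-divider rule, V = 18.3 × 2.200/35.10 = 1.147 V.

V ≈ 1.15 V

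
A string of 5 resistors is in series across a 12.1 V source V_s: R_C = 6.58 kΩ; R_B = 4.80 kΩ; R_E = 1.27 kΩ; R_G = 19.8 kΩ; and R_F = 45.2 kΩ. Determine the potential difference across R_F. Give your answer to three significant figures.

V ≈ 7.04 V

ΣR = 6.58 + 4.80 + 1.27 + 19.8 + 45.2 = 77.65 kΩ.
By the voltage-divider rule, V = 12.1 × 45.20/77.65 = 7.043 V.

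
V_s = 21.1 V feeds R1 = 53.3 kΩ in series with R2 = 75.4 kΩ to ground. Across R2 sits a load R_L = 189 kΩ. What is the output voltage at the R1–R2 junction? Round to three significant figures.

R2 ‖ R_L = (75.4 × 189)/(75.4 + 189) = 53.90 kΩ.
Then V_out = V_s · R2'/(R1 + R2') = 21.1 × 53.90/107.2 = 10.61 V.

V_out ≈ 10.6 V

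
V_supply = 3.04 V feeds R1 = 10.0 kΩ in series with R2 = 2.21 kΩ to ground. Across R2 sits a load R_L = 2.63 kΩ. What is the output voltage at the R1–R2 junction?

V_out ≈ 0.326 V

R2 ‖ R_L = (2.21 × 2.63)/(2.21 + 2.63) = 1.201 kΩ.
Voltage divider with the loaded lower leg: V_out = 3.04 × 1.201/(10.0 + 1.201) = 3.04 × 0.1072 = 0.3259 V.
(Unloaded it would be 0.550 V; the load pulls it down.)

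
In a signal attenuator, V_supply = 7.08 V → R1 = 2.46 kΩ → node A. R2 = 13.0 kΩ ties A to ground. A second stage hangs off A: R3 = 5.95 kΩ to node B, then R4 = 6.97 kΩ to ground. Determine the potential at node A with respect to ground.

V_A ≈ 5.13 V

Node A sees R2 in parallel with the series input of stage 2, R3 + R4 = 12.92 kΩ.
Effective lower resistance at A: R2 ‖ 12.92 = 6.480 kΩ.
So V_A = 7.08 × 0.7248 = 5.132 V.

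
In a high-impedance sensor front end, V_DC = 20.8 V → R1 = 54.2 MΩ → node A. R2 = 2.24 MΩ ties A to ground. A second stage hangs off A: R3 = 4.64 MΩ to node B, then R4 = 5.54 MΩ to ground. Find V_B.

V_B ≈ 0.371 V

Node A sees R2 in parallel with the series input of stage 2, R3 + R4 = 10.18 MΩ.
Effective lower resistance at A: R2 ‖ 10.18 = 1.836 MΩ.
So V_A = 20.8 × 0.03276 = 0.6815 V.
Then the unloaded second divider: V_B = V_A × R4/(R3+R4) = 0.6815 × 0.5442 = 0.3709 V.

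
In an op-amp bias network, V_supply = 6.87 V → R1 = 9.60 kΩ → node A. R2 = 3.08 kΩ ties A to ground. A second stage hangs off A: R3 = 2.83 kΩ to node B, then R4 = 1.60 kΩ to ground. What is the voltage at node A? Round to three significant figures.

V_A ≈ 1.09 V

Node A sees R2 in parallel with the series input of stage 2, R3 + R4 = 4.430 kΩ.
Effective lower resistance at A: R2 ‖ 4.430 = 1.817 kΩ.
First divider: V_A = V_supply · 1.817/(9.60 + 1.817) = 1.093 V.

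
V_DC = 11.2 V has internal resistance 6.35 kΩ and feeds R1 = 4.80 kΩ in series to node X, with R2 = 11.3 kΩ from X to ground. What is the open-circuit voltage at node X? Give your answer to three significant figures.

R1' = 6.35 + 4.80 = 11.15 kΩ (source resistance + R1).
With X open, the divider is unloaded: V_th = 11.2 × 11.3/22.45 = 5.637 V.

V_th ≈ 5.64 V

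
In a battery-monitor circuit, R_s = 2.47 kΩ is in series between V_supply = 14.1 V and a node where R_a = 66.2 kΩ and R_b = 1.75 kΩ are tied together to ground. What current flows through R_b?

Equivalent of the parallel group: R_p = 1.705 kΩ.
V_A by voltage divider: V_A = 14.1 × 1.705/(2.47 + 1.705) = 5.758 V.
I(R_b) = V_A / R_b = 5.758/1.75 = 3.290 mA.

I ≈ 3.29 mA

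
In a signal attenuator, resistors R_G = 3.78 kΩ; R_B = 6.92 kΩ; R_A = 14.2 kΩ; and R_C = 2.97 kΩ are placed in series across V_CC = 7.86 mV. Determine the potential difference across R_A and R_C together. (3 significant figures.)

Series total: ΣR = 3.78 + 6.92 + 14.2 + 2.97 = 27.87 kΩ.
R_{R_A..R_C} = 14.2 + 2.97 = 17.17 kΩ.
V = V_CC · R/ΣR = 7.86 × 0.6161 = 4.842 mV.

V ≈ 4.84 mV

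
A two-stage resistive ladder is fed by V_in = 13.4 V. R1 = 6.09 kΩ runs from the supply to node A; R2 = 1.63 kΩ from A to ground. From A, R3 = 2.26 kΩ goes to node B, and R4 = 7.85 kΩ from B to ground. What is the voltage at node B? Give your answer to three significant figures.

V_B ≈ 1.95 V

Node A sees R2 in parallel with the series input of stage 2, R3 + R4 = 10.11 kΩ.
Effective lower resistance at A: R2 ‖ 10.11 = 1.404 kΩ.
V_A = 13.4 × 1.404/(6.09 + 1.404) = 2.510 V.
V_B = V_A × 0.7765 = 1.949 V.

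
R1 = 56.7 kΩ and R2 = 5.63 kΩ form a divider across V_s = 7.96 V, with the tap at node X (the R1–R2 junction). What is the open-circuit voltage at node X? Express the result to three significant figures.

Open-circuit (no load on X): V_th = V_s · R2/(R1 + R2) = 7.96 × 5.63/(56.70 + 5.63) = 0.7190 V.

V_th ≈ 0.719 V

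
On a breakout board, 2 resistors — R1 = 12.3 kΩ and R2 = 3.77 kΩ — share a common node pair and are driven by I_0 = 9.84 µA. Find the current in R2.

Two-branch current divider: I_k = I_0 · R_other/(R_1 + R_2).
So I = 9.84 × 12.3/16.07 = 7.532 µA.

I ≈ 7.53 µA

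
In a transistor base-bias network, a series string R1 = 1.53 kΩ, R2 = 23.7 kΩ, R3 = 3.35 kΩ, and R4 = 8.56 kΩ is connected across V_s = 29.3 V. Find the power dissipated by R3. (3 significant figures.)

Series current I = V_s/ΣR = 29.3/37.14 = 0.7889 mA.
P = I²R = 0.6224 × 3.35 = 2.085 mW.

P ≈ 2.08 mW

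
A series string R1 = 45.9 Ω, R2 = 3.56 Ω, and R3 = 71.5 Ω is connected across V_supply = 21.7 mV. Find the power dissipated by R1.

The common current is I = 21.7/121.0 = 0.1794 mA.
P(R1) = I²·R1 = (0.1794)² × 45.9 = 1.477 µW.

P ≈ 1.48 µW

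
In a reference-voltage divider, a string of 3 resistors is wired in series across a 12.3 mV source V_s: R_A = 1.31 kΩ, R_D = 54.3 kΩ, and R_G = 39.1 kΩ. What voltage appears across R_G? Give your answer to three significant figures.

V ≈ 5.08 mV

Series total: ΣR = 1.31 + 54.3 + 39.1 = 94.71 kΩ.
V = V_s · R/ΣR = 12.3 × 0.4128 = 5.078 mV.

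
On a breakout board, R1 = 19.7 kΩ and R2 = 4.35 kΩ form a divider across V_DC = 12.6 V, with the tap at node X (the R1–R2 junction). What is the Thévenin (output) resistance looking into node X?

R_th ≈ 3.56 kΩ

Zeroing V_DC shorts the top of R1 to ground, so R_th = R1 ‖ R2 = 3.563 kΩ.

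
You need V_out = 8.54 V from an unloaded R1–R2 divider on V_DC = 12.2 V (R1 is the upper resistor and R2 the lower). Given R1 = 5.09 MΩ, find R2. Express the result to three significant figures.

Required fraction k = V_out/V_DC = 0.7000.
Rearranging, R2 = R1·k/(1−k) = 5.09 × 2.333 = 11.88 MΩ.

R2 ≈ 11.9 MΩ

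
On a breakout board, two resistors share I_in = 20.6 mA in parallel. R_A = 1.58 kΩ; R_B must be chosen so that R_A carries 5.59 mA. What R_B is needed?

The fraction through R_A equals R_B/(R_A+R_B).
With f = 0.2714, R_B = R_A · f/(1−f) = 1.58 × 0.3724 = 0.5884 kΩ.

R_B ≈ 0.588 kΩ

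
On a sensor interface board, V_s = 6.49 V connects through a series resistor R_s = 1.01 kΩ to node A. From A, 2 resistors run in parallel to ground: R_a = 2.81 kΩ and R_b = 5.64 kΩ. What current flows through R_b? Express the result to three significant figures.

Combine the parallel branches: R_p = (1/2.81 + 1/5.64)⁻¹ = 1.876 kΩ.
V_A = 6.49 × 1.876/2.886 = 4.218 V.
Branch current I = V_A/R_b = 4.218/5.64 = 0.7479 mA.

I ≈ 0.748 mA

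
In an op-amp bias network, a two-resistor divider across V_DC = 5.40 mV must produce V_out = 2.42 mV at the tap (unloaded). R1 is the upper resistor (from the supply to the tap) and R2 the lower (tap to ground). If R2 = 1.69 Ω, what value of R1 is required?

R1 ≈ 2.08 Ω

The divider ratio is R2/(R1+R2) = 2.42/5.40 = 0.4481.
R1 = R2·(1/k − 1) = 1.69 × 1.231 = 2.081 Ω.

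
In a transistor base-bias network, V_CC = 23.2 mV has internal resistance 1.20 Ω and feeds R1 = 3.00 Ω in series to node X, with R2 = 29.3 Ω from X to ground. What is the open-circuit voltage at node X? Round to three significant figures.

R1' = 1.20 + 3.00 = 4.200 Ω (source resistance + R1).
With X open, the divider is unloaded: V_th = 23.2 × 29.3/33.50 = 20.29 mV.

V_th ≈ 20.3 mV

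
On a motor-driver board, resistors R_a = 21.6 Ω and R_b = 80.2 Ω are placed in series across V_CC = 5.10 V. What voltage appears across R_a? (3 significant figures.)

Series total: ΣR = 21.6 + 80.2 = 101.8 Ω.
By the voltage-divider rule, V = 5.10 × 21.60/101.8 = 1.082 V.

V ≈ 1.08 V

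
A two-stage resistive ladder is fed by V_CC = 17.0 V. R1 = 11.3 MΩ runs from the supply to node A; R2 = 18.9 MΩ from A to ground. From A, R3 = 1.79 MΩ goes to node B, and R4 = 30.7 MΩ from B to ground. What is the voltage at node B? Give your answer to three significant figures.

V_B ≈ 8.26 V

The second stage (R3 + R4 = 32.49 MΩ) loads node A in parallel with R2.
Effective lower resistance at A: R2 ‖ 32.49 = 11.95 MΩ.
So V_A = 17.0 × 0.5140 = 8.737 V.
V_B = V_A × 0.9449 = 8.256 V.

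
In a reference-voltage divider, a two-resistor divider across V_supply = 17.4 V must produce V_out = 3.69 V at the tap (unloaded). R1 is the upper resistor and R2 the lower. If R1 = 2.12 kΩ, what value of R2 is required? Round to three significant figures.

R2 ≈ 0.571 kΩ

The divider ratio is R2/(R1+R2) = 3.69/17.4 = 0.2121.
So R2 = R1 · V_out/(V_supply − V_out) = 2.12 × 3.69/(17.4 − 3.69) = 2.12 × 0.2691 = 0.5706 kΩ.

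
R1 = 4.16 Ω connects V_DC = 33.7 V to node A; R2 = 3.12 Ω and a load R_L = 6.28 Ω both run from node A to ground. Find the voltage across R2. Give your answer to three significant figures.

R2 ‖ R_L = (3.12 × 6.28)/(3.12 + 6.28) = 2.084 Ω.
Now apply the divider: V_out = 33.7 × 0.3338 = 11.25 V.

V_out ≈ 11.2 V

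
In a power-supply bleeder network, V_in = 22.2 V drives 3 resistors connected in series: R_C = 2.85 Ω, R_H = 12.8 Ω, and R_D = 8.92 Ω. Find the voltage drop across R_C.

ΣR = 2.85 + 12.8 + 8.92 = 24.57 Ω.
V = V_in · R/ΣR = 22.2 × 0.1160 = 2.575 V.

V ≈ 2.58 V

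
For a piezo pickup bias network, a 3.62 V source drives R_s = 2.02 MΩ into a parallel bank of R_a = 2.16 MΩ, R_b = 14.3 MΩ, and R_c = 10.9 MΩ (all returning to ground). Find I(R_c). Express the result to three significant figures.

I ≈ 0.147 µA

Parallel bank: R_p = 1/(1/2.16 + 1/14.3 + 1/10.9) = 1.601 MΩ.
V_A = 3.62 × 1.601/3.621 = 1.601 V.
I(R_c) = V_A / R_c = 1.601/10.9 = 0.1468 µA.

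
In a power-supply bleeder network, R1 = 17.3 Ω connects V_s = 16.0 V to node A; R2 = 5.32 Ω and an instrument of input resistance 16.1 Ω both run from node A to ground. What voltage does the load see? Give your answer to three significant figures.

The load sits in parallel with R2, giving an effective lower resistance R2' = R2·R_L/(R2+R_L) = 3.999 Ω.
Voltage divider with the loaded lower leg: V_out = 16.0 × 3.999/(17.3 + 3.999) = 16.0 × 0.1877 = 3.004 V.
(Unloaded it would be 3.76 V; the load pulls it down.)

V_out ≈ 3.00 V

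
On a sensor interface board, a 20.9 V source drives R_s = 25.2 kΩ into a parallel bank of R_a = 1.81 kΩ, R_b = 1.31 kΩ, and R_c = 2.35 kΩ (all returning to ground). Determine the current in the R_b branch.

Parallel bank: R_p = 1/(1/1.81 + 1/1.31 + 1/2.35) = 0.5743 kΩ.
V_A by voltage divider: V_A = 20.9 × 0.5743/(25.2 + 0.5743) = 0.4657 V.
I(R_b) = V_A / R_b = 0.4657/1.31 = 0.3555 mA.

I ≈ 0.355 mA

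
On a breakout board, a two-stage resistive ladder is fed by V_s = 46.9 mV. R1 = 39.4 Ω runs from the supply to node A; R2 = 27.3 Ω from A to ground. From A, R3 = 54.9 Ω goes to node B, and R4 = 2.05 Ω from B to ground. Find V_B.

Looking into the second stage from A: R3 + R4 = 56.95 Ω appears in parallel with R2.
Effective lower resistance at A: R2 ‖ 56.95 = 18.45 Ω.
First divider: V_A = V_s · 18.45/(39.4 + 18.45) = 14.96 mV.
Then the unloaded second divider: V_B = V_A × R4/(R3+R4) = 14.96 × 0.03600 = 0.5385 mV.

V_B ≈ 0.539 mV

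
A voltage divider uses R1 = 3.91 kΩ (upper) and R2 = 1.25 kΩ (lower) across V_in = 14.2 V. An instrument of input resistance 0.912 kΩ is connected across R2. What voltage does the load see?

V_out ≈ 1.69 V

The load sits in parallel with R2, giving an effective lower resistance R2' = R2·R_L/(R2+R_L) = 0.5273 kΩ.
Voltage divider with the loaded lower leg: V_out = 14.2 × 0.5273/(3.91 + 0.5273) = 14.2 × 0.1188 = 1.687 V.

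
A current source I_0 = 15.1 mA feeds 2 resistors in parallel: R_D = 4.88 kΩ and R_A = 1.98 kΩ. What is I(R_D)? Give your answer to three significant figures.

I ≈ 4.36 mA

For two parallel branches, I_k = I_0 · (other R)/(sum of R).
So I = 15.1 × 1.98/6.860 = 4.358 mA.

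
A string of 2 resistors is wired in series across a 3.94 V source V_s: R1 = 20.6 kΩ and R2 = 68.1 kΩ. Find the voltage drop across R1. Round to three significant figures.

Total series resistance ΣR = 20.6 + 68.1 = 88.70 kΩ.
V = V_s · R/ΣR = 3.94 × 0.2322 = 0.9150 V.

V ≈ 0.915 V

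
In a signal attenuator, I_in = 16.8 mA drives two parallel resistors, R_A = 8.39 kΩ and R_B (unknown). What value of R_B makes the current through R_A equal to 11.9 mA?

Two-branch current divider: I_A = I_in · R_B/(R_A + R_B).
11.9/16.8 = R_B/(R_A + R_B) → R_B = R_A · (0.7083)/(1 − 0.7083) = 8.39 × 2.429 = 20.38 kΩ.

R_B ≈ 20.4 kΩ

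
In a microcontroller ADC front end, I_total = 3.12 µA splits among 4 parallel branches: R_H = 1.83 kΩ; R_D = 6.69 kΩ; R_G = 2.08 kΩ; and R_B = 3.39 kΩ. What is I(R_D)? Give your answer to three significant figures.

Total conductance ΣG = 1/1.83 + 1/6.69 + 1/2.08 + 1/3.39 = 1.472 (units of 1/kΩ).
Current divider: I(R_D) = I_total · G_k/ΣG = 3.12 × (0.1495/1.472) = 3.12 × 0.1016 = 0.3169 µA.

I ≈ 0.317 µA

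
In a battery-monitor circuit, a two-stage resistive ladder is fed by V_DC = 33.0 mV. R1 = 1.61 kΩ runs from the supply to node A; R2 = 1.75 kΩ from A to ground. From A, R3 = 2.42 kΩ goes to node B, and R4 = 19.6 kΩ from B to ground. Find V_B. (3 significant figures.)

Node A sees R2 in parallel with the series input of stage 2, R3 + R4 = 22.02 kΩ.
R2 ‖ (R3+R4) = 1.621 kΩ.
V_A = 33.0 × 1.621/(1.61 + 1.621) = 16.56 mV.
Then the unloaded second divider: V_B = V_A × R4/(R3+R4) = 16.56 × 0.8901 = 14.74 mV.

V_B ≈ 14.7 mV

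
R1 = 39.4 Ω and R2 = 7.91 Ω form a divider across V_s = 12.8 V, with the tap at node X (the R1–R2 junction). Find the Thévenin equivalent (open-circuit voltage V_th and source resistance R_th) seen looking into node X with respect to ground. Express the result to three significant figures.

V_th is the unloaded tap voltage: V_s · R2/(R1+R2) = 12.8 × 0.1672 = 2.140 V.
Looking into X with the source shorted: R_th = R1·R2/(R1+R2) = 39.40 × 7.91/47.31 = 6.587 Ω.

V_th ≈ 2.14 V, R_th ≈ 6.59 Ω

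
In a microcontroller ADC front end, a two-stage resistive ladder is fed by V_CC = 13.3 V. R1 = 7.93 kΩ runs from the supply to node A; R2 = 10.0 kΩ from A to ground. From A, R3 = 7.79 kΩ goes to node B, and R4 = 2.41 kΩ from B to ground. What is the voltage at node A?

V_A ≈ 5.17 V

Node A sees R2 in parallel with the series input of stage 2, R3 + R4 = 10.20 kΩ.
R2 ‖ (R3+R4) = 5.050 kΩ.
First divider: V_A = V_CC · 5.050/(7.93 + 5.050) = 5.174 V.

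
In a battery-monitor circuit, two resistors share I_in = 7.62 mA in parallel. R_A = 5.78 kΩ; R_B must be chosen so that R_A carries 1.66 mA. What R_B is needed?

R_B ≈ 1.61 kΩ

Two-branch current divider: I_A = I_in · R_B/(R_A + R_B).
With f = 0.2178, R_B = R_A · f/(1−f) = 5.78 × 0.2785 = 1.610 kΩ.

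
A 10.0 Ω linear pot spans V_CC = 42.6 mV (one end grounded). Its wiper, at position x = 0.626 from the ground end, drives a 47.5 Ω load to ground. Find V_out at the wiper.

Lower segment x·R_p = 6.260 Ω; upper segment (1−x)·R_p = 3.740 Ω.
R_L loads the lower segment: effective lower R = 5.531 Ω.
V_out = 42.6 × 5.531/(3.740 + 5.531) = 25.41 mV.

V_out ≈ 25.4 mV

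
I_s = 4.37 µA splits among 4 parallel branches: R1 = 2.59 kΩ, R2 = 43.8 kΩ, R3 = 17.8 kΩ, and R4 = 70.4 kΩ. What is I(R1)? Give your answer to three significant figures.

ΣG = 1/2.59 + 1/43.8 + 1/17.8 + 1/70.4 = 0.4793.
Current divider: I(R1) = I_s · G_k/ΣG = 4.37 × (0.3861/0.4793) = 4.37 × 0.8055 = 3.520 µA.

I ≈ 3.52 µA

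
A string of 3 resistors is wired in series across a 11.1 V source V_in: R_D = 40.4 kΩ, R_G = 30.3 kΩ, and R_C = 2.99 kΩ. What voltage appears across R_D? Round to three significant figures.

ΣR = 40.4 + 30.3 + 2.99 = 73.69 kΩ.
Voltage divider: V = V_in · (40.40 / 73.69) = 11.1 × 0.5482 = 6.085 V.

V ≈ 6.09 V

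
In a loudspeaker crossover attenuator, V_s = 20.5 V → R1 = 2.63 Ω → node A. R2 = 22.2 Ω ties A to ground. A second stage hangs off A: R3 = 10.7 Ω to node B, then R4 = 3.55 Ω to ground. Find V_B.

V_B ≈ 3.92 V

Node A sees R2 in parallel with the series input of stage 2, R3 + R4 = 14.25 Ω.
Effective lower resistance at A: R2 ‖ 14.25 = 8.679 Ω.
So V_A = 20.5 × 0.7674 = 15.73 V.
Stage 2 is unloaded, so V_B = V_A · R4/(R3+R4) = 15.73 × 3.55/14.25 = 3.919 V.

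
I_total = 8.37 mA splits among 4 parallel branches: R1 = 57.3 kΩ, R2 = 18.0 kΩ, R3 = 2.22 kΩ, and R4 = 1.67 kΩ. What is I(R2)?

ΣG = 1/57.3 + 1/18.0 + 1/2.22 + 1/1.67 = 1.122.
Current divider: I(R2) = I_total · G_k/ΣG = 8.37 × (0.05556/1.122) = 8.37 × 0.04950 = 0.4143 mA.

I ≈ 0.414 mA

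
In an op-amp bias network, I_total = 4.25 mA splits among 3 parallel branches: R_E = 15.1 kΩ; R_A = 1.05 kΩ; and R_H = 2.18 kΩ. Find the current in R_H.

ΣG = 1/15.1 + 1/1.05 + 1/2.18 = 1.477.
R_H takes the fraction G_k/ΣG = 0.4587/1.477 = 0.3105, so I = 4.25 × 0.3105 = 1.320 mA.

I ≈ 1.32 mA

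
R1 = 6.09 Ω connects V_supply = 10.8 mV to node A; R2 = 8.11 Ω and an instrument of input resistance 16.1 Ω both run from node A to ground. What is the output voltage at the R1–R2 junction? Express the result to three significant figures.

The load sits in parallel with R2, giving an effective lower resistance R2' = R2·R_L/(R2+R_L) = 5.393 Ω.
Now apply the divider: V_out = 10.8 × 0.4697 = 5.072 mV.

V_out ≈ 5.07 mV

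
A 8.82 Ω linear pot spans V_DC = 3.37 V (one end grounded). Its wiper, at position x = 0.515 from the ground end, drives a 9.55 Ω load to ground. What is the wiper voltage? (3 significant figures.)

V_out ≈ 1.41 V

The pot divides into 4.278 Ω above the wiper and 4.542 Ω below.
Lower segment in parallel with the load: 4.542 ‖ 9.55 = 3.078 Ω.
Then V_out = V_DC · 3.078/(4.278 + 3.078) = 1.410 V.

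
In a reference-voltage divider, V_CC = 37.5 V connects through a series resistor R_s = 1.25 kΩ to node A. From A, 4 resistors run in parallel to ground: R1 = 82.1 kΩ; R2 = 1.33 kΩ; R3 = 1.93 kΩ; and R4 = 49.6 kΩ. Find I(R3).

I ≈ 7.39 mA

Combine the parallel branches: R_p = (1/82.1 + 1/1.33 + 1/1.93 + 1/49.6)⁻¹ = 0.7678 kΩ.
Node voltage V_A = V_CC · R_p/(R_s + R_p) = 37.5 × 0.3805 = 14.27 V.
I(R3) = V_A / R3 = 14.27/1.93 = 7.394 mA.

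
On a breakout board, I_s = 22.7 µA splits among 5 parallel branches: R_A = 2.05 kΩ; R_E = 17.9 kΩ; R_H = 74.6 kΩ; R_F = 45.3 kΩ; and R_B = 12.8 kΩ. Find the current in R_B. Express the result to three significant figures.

Total conductance ΣG = 1/2.05 + 1/17.9 + 1/74.6 + 1/45.3 + 1/12.8 = 0.6573 (units of 1/kΩ).
R_B takes the fraction G_k/ΣG = 0.07812/0.6573 = 0.1189, so I = 22.7 × 0.1189 = 2.698 µA.

I ≈ 2.70 µA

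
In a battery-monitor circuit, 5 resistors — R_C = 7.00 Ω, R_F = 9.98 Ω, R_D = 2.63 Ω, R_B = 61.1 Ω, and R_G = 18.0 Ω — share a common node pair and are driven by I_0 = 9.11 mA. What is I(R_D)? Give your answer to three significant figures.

I ≈ 4.98 mA

ΣG = 1/7.00 + 1/9.98 + 1/2.63 + 1/61.1 + 1/18.0 = 0.6952.
By the current-divider rule, I = I_0 · G_k/ΣG = 9.11 × 0.5469 = 4.983 mA.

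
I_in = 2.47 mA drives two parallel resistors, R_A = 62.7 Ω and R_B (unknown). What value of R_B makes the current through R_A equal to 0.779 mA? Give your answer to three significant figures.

R_B ≈ 28.9 Ω

Two-branch current divider: I_A = I_in · R_B/(R_A + R_B).
0.779/2.47 = R_B/(R_A + R_B) → R_B = R_A · (0.3154)/(1 − 0.3154) = 62.7 × 0.4607 = 28.88 Ω.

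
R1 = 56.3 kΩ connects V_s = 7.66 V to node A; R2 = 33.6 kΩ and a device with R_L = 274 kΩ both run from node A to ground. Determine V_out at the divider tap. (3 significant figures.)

V_out ≈ 2.66 V

First combine the lower leg with the load: R2 ‖ R_L = 29.93 kΩ.
Now apply the divider: V_out = 7.66 × 0.3471 = 2.659 V.
(Unloaded it would be 2.86 V; the load pulls it down.)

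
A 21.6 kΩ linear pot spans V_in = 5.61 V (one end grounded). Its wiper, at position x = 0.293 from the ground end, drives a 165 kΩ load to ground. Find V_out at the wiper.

V_out ≈ 1.60 V

The pot divides into 15.27 kΩ above the wiper and 6.329 kΩ below.
R_L loads the lower segment: effective lower R = 6.095 kΩ.
Loaded-divider output: V_out = 5.61 × 0.2853 = 1.600 V.
(Unloaded: V_out = x·V_in = 1.64 V.)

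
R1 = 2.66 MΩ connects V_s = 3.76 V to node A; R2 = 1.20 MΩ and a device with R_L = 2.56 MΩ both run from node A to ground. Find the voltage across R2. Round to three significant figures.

V_out ≈ 0.884 V

First combine the lower leg with the load: R2 ‖ R_L = 0.8170 MΩ.
Then V_out = V_s · R2'/(R1 + R2') = 3.76 × 0.8170/3.477 = 0.8835 V.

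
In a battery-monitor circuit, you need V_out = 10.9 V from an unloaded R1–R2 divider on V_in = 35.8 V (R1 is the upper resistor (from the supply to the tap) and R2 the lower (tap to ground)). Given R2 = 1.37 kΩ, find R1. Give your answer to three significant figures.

R1 ≈ 3.13 kΩ

The divider ratio is R2/(R1+R2) = 10.9/35.8 = 0.3045.
R1 = R2·(1/k − 1) = 1.37 × 2.284 = 3.130 kΩ.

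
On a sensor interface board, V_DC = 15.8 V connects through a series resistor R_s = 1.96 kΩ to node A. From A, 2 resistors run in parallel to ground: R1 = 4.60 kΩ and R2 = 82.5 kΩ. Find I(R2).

I ≈ 0.132 mA

Parallel bank: R_p = 1/(1/4.60 + 1/82.5) = 4.357 kΩ.
V_A by voltage divider: V_A = 15.8 × 4.357/(1.96 + 4.357) = 10.90 V.
I(R2) = V_A / R2 = 10.90/82.5 = 0.1321 mA.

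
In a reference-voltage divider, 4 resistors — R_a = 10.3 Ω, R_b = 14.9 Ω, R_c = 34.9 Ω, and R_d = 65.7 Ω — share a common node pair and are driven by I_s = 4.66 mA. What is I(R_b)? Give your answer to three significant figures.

I ≈ 1.50 mA

Total conductance ΣG = 1/10.3 + 1/14.9 + 1/34.9 + 1/65.7 = 0.2081 (units of 1/Ω).
Current divider: I(R_b) = I_s · G_k/ΣG = 4.66 × (0.06711/0.2081) = 4.66 × 0.3225 = 1.503 mA.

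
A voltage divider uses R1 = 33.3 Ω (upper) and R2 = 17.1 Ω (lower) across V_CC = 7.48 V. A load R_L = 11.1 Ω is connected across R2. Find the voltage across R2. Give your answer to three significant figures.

R2 ‖ R_L = (17.1 × 11.1)/(17.1 + 11.1) = 6.731 Ω.
Voltage divider with the loaded lower leg: V_out = 7.48 × 6.731/(33.3 + 6.731) = 7.48 × 0.1681 = 1.258 V.
(Unloaded it would be 2.54 V; the load pulls it down.)

V_out ≈ 1.26 V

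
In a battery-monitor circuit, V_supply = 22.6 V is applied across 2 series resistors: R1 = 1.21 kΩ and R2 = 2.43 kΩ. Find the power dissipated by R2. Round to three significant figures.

The common current is I = 22.6/3.640 = 6.209 mA.
V(R2) = I·R = 15.09 V; P = V·I = 15.09 × 6.209 = 93.67 mW.

P ≈ 93.7 mW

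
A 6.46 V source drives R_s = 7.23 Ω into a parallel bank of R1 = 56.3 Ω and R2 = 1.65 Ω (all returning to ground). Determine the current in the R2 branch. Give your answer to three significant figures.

I ≈ 0.711 A

Equivalent of the parallel group: R_p = 1.603 Ω.
V_A = 6.46 × 1.603/8.833 = 1.172 V.
Branch current I = V_A/R2 = 1.172/1.65 = 0.7105 A.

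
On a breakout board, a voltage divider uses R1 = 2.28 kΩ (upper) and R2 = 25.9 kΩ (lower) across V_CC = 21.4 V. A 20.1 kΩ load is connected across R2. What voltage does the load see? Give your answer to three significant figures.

V_out ≈ 17.8 V

R2 ‖ R_L = (25.9 × 20.1)/(25.9 + 20.1) = 11.32 kΩ.
Now apply the divider: V_out = 21.4 × 0.8323 = 17.81 V.
(Unloaded it would be 19.7 V; the load pulls it down.)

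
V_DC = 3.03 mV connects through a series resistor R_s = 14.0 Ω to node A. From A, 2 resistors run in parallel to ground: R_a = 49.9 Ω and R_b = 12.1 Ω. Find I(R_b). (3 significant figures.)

Parallel bank: R_p = 1/(1/49.9 + 1/12.1) = 9.739 Ω.
V_A by voltage divider: V_A = 3.03 × 9.739/(14.0 + 9.739) = 1.243 mV.
Branch current I = V_A/R_b = 1.243/12.1 = 0.1027 mA.

I ≈ 0.103 mA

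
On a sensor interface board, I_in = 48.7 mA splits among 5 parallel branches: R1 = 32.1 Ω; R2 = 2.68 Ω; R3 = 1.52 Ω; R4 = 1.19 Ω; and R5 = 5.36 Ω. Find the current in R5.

I ≈ 4.35 mA

Total conductance ΣG = 1/32.1 + 1/2.68 + 1/1.52 + 1/1.19 + 1/5.36 = 2.089 (units of 1/Ω).
By the current-divider rule, I = I_in · G_k/ΣG = 48.7 × 0.08931 = 4.349 mA.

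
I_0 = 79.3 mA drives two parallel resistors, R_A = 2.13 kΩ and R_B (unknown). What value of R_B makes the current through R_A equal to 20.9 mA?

R_B ≈ 0.762 kΩ

The fraction through R_A equals R_B/(R_A+R_B).
20.9/79.3 = R_B/(R_A + R_B) → R_B = R_A · (0.2636)/(1 − 0.2636) = 2.13 × 0.3579 = 0.7623 kΩ.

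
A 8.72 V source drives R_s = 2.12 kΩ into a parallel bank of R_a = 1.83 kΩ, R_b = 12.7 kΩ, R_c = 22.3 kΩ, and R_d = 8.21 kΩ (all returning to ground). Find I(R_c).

I ≈ 0.146 mA

Equivalent of the parallel group: R_p = 1.263 kΩ.
Node voltage V_A = V_supply · R_p/(R_s + R_p) = 8.72 × 0.3733 = 3.255 V.
I(R_c) = V_A / R_c = 3.255/22.3 = 0.1460 mA.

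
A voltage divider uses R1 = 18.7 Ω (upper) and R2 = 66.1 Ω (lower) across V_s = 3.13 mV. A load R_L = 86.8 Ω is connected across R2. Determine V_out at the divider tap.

V_out ≈ 2.09 mV

The load sits in parallel with R2, giving an effective lower resistance R2' = R2·R_L/(R2+R_L) = 37.52 Ω.
Then V_out = V_s · R2'/(R1 + R2') = 3.13 × 37.52/56.22 = 2.089 mV.
(Unloaded it would be 2.44 mV; the load pulls it down.)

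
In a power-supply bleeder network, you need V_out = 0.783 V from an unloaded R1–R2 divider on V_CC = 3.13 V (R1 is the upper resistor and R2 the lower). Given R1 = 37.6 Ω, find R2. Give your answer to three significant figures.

The divider ratio is R2/(R1+R2) = 0.783/3.13 = 0.2502.
Rearranging, R2 = R1·k/(1−k) = 37.6 × 0.3336 = 12.54 Ω.

R2 ≈ 12.5 Ω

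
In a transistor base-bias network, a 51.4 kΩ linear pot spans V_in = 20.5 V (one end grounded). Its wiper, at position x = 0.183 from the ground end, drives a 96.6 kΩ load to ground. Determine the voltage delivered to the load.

V_out ≈ 3.48 V

Split the track: R_lower = x·R_p = 9.406 kΩ, R_upper = (1−x)·R_p = 41.99 kΩ.
(x·R_p) ‖ R_L = 8.572 kΩ.
V_out = 20.5 × 8.572/(41.99 + 8.572) = 3.475 V.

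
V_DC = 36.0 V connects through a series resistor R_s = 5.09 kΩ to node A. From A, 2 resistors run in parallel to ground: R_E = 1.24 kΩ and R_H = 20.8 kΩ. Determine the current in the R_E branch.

Combine the parallel branches: R_p = (1/1.24 + 1/20.8)⁻¹ = 1.170 kΩ.
Node voltage V_A = V_DC · R_p/(R_s + R_p) = 36.0 × 0.1869 = 6.730 V.
I(R_E) = V_A / R_E = 6.730/1.24 = 5.427 mA.
(Check via current divider: I_total = 5.751 mA; share G_k/ΣG = 0.9437 → same result.)

I ≈ 5.43 mA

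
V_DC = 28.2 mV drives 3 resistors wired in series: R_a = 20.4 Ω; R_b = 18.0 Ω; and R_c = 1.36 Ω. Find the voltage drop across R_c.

Series total: ΣR = 20.4 + 18.0 + 1.36 = 39.76 Ω.
V = V_DC · R/ΣR = 28.2 × 0.03421 = 0.9646 mV.

V ≈ 0.965 mV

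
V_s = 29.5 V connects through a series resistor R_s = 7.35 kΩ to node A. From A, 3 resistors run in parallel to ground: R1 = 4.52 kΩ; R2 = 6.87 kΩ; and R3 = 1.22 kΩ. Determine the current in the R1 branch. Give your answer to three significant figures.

Parallel bank: R_p = 1/(1/4.52 + 1/6.87 + 1/1.22) = 0.8428 kΩ.
V_A by voltage divider: V_A = 29.5 × 0.8428/(7.35 + 0.8428) = 3.035 V.
I(R1) = V_A / R1 = 3.035/4.52 = 0.6714 mA.
(Equivalently: I_total = 3.601 mA, then current-divider fraction G_k/ΣG = 0.1865.)

I ≈ 0.671 mA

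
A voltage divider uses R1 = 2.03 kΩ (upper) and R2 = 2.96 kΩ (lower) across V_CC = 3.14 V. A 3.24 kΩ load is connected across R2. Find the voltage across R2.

V_out ≈ 1.36 V

First combine the lower leg with the load: R2 ‖ R_L = 1.547 kΩ.
Now apply the divider: V_out = 3.14 × 0.4325 = 1.358 V.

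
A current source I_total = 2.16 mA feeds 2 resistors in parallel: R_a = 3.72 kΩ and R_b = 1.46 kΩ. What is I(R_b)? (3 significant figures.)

For two parallel branches, I_k = I_total · (other R)/(sum of R).
So I = 2.16 × 3.72/5.180 = 1.551 mA.

I ≈ 1.55 mA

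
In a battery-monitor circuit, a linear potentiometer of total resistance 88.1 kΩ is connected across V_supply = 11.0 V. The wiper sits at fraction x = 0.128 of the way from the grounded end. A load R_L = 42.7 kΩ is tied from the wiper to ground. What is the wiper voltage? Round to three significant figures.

Lower segment x·R_p = 11.28 kΩ; upper segment (1−x)·R_p = 76.82 kΩ.
Lower segment in parallel with the load: 11.28 ‖ 42.7 = 8.921 kΩ.
Then V_out = V_supply · 8.921/(76.82 + 8.921) = 1.144 V.

V_out ≈ 1.14 V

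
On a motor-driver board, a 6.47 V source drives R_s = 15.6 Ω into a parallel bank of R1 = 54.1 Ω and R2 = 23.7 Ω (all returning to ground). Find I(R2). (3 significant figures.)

Equivalent of the parallel group: R_p = 16.48 Ω.
V_A by voltage divider: V_A = 6.47 × 16.48/(15.6 + 16.48) = 3.324 V.
Branch current I = V_A/R2 = 3.324/23.7 = 0.1402 A.

I ≈ 0.140 A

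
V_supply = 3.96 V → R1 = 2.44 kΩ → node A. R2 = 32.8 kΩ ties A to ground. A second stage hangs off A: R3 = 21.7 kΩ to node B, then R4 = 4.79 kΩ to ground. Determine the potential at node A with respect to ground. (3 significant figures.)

The second stage (R3 + R4 = 26.49 kΩ) loads node A in parallel with R2.
R2 ‖ (R3+R4) = 14.65 kΩ.
First divider: V_A = V_supply · 14.65/(2.44 + 14.65) = 3.395 V.

V_A ≈ 3.39 V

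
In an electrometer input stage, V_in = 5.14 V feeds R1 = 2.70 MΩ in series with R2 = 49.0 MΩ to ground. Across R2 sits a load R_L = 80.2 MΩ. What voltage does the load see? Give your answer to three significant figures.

V_out ≈ 4.72 V

First combine the lower leg with the load: R2 ‖ R_L = 30.42 MΩ.
Now apply the divider: V_out = 5.14 × 0.9185 = 4.721 V.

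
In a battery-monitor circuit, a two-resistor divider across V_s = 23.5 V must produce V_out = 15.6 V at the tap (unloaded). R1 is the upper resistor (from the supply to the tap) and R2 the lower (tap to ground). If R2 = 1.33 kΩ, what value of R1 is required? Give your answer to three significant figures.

R1 ≈ 0.674 kΩ

The divider ratio is R2/(R1+R2) = 15.6/23.5 = 0.6638.
R1 = R2·(1/k − 1) = 1.33 × 0.5064 = 0.6735 kΩ.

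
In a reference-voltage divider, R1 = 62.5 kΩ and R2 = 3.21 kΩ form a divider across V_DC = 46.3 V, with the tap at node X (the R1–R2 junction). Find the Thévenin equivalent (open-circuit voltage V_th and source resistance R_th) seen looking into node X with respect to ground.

V_th is the unloaded tap voltage: V_DC · R2/(R1+R2) = 46.3 × 0.04885 = 2.262 V.
Looking into X with the source shorted: R_th = R1·R2/(R1+R2) = 62.50 × 3.21/65.71 = 3.053 kΩ.

V_th ≈ 2.26 V, R_th ≈ 3.05 kΩ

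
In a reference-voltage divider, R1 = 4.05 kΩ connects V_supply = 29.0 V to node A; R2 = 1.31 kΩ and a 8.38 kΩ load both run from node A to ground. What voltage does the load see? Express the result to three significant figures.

V_out ≈ 6.34 V

First combine the lower leg with the load: R2 ‖ R_L = 1.133 kΩ.
Voltage divider with the loaded lower leg: V_out = 29.0 × 1.133/(4.05 + 1.133) = 29.0 × 0.2186 = 6.339 V.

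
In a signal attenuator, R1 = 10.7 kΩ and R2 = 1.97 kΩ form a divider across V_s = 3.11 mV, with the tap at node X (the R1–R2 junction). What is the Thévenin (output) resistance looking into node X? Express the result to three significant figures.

Looking into X with the source shorted: R_th = R1·R2/(R1+R2) = 10.70 × 1.97/12.67 = 1.664 kΩ.

R_th ≈ 1.66 kΩ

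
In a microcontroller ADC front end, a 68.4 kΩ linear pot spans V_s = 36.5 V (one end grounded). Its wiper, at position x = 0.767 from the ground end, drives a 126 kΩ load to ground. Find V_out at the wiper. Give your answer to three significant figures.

The pot divides into 15.94 kΩ above the wiper and 52.46 kΩ below.
Lower segment in parallel with the load: 52.46 ‖ 126 = 37.04 kΩ.
Then V_out = V_s · 37.04/(15.94 + 37.04) = 25.52 V.

V_out ≈ 25.5 V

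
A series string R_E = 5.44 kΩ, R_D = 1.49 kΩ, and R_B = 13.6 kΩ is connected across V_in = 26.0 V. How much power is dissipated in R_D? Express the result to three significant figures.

P ≈ 2.39 mW

The common current is I = 26.0/20.53 = 1.266 mA.
V(R_D) = I·R = 1.887 V; P = V·I = 1.887 × 1.266 = 2.390 mW.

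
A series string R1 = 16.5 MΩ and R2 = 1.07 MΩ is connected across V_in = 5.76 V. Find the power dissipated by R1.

P ≈ 1.77 µW

The common current is I = 5.76/17.57 = 0.3278 µA.
P(R1) = I²·R1 = (0.3278)² × 16.5 = 1.773 µW.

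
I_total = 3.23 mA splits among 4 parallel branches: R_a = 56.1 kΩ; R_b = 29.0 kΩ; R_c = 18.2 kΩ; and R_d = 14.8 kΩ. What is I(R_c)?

I ≈ 1.02 mA

Conductances: ΣG = 1/56.1 + 1/29.0 + 1/18.2 + 1/14.8 = 0.1748 (1/kΩ).
By the current-divider rule, I = I_total · G_k/ΣG = 3.23 × 0.3143 = 1.015 mA.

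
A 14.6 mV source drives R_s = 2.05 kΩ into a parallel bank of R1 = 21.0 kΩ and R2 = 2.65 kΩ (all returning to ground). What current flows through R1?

Combine the parallel branches: R_p = (1/21.0 + 1/2.65)⁻¹ = 2.353 kΩ.
Node voltage V_A = V_DC · R_p/(R_s + R_p) = 14.6 × 0.5344 = 7.802 mV.
Branch current I = V_A/R1 = 7.802/21.0 = 0.3715 µA.

I ≈ 0.372 µA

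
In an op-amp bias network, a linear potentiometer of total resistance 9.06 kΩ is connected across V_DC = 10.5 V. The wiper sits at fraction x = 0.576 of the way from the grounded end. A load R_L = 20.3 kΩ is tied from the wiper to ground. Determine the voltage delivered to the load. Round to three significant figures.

Split the track: R_lower = x·R_p = 5.219 kΩ, R_upper = (1−x)·R_p = 3.841 kΩ.
R_L loads the lower segment: effective lower R = 4.151 kΩ.
Loaded-divider output: V_out = 10.5 × 0.5194 = 5.454 V.

V_out ≈ 5.45 V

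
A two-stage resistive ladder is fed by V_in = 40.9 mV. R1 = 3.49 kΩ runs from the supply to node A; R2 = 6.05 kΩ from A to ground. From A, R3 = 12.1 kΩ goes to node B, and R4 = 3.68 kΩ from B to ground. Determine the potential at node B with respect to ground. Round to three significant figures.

The second stage (R3 + R4 = 15.78 kΩ) loads node A in parallel with R2.
Effective lower resistance at A: R2 ‖ 15.78 = 4.373 kΩ.
First divider: V_A = V_in · 4.373/(3.49 + 4.373) = 22.75 mV.
Stage 2 is unloaded, so V_B = V_A · R4/(R3+R4) = 22.75 × 3.68/15.78 = 5.305 mV.

V_B ≈ 5.30 mV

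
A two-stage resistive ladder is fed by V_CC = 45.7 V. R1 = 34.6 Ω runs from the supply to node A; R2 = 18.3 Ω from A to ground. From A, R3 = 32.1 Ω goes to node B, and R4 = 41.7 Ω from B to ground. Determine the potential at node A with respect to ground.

V_A ≈ 13.6 V

The second stage (R3 + R4 = 73.80 Ω) loads node A in parallel with R2.
Effective lower resistance at A: R2 ‖ 73.80 = 14.66 Ω.
So V_A = 45.7 × 0.2977 = 13.60 V.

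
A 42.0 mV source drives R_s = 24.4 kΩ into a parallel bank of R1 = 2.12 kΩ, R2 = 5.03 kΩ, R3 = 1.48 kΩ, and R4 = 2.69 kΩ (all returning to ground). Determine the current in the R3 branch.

Combine the parallel branches: R_p = (1/2.12 + 1/5.03 + 1/1.48 + 1/2.69)⁻¹ = 0.5821 kΩ.
Node voltage V_A = V_supply · R_p/(R_s + R_p) = 42.0 × 0.02330 = 0.9786 mV.
I(R3) = V_A / R3 = 0.9786/1.48 = 0.6612 µA.

I ≈ 0.661 µA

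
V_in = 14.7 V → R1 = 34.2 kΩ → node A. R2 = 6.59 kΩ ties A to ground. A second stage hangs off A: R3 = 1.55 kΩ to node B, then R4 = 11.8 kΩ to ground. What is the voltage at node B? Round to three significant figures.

Node A sees R2 in parallel with the series input of stage 2, R3 + R4 = 13.35 kΩ.
R2 ‖ (R3+R4) = 4.412 kΩ.
V_A = 14.7 × 4.412/(34.2 + 4.412) = 1.680 V.
Then the unloaded second divider: V_B = V_A × R4/(R3+R4) = 1.680 × 0.8839 = 1.485 V.

V_B ≈ 1.48 V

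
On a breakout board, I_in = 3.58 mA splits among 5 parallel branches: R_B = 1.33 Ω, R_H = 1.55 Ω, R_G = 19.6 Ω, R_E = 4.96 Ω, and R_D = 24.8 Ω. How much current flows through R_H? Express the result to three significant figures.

Total conductance ΣG = 1/1.33 + 1/1.55 + 1/19.6 + 1/4.96 + 1/24.8 = 1.690 (units of 1/Ω).
R_H takes the fraction G_k/ΣG = 0.6452/1.690 = 0.3818, so I = 3.58 × 0.3818 = 1.367 mA.

I ≈ 1.37 mA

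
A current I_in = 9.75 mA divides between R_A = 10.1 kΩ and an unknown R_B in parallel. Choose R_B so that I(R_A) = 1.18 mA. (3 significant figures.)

R_B ≈ 1.39 kΩ

The fraction through R_A equals R_B/(R_A+R_B).
With f = 0.1210, R_B = R_A · f/(1−f) = 10.1 × 0.1377 = 1.391 kΩ.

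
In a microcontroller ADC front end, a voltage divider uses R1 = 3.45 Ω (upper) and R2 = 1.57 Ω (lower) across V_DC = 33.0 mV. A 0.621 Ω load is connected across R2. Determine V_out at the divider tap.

R2 ‖ R_L = (1.57 × 0.621)/(1.57 + 0.621) = 0.4450 Ω.
Voltage divider with the loaded lower leg: V_out = 33.0 × 0.4450/(3.45 + 0.4450) = 33.0 × 0.1142 = 3.770 mV.

V_out ≈ 3.77 mV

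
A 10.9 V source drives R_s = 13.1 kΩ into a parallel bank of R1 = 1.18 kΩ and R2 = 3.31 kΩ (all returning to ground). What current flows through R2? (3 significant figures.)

Combine the parallel branches: R_p = (1/1.18 + 1/3.31)⁻¹ = 0.8699 kΩ.
Node voltage V_A = V_s · R_p/(R_s + R_p) = 10.9 × 0.06227 = 0.6787 V.
Branch current I = V_A/R2 = 0.6787/3.31 = 0.2051 mA.

I ≈ 0.205 mA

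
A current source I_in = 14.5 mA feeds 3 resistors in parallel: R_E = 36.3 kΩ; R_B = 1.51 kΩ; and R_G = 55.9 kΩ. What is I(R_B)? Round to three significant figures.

I ≈ 13.6 mA

Conductances: ΣG = 1/36.3 + 1/1.51 + 1/55.9 = 0.7077 (1/kΩ).
Current divider: I(R_B) = I_in · G_k/ΣG = 14.5 × (0.6623/0.7077) = 14.5 × 0.9358 = 13.57 mA.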